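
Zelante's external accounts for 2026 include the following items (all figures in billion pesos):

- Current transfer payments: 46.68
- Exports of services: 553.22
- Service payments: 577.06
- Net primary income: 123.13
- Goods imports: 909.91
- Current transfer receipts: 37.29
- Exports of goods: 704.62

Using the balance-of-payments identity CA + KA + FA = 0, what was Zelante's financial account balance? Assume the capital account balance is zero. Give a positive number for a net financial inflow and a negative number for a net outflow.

Goods balance = 704.62 - 909.91 = -205.29
Services balance = 553.22 - 577.06 = -23.84
Trade balance (goods + services) = -205.29 + (-23.84) = -229.13
Net primary income = 123.13
Net secondary income = 37.29 - 46.68 = -9.39
Current account = -229.13 + 123.13 + (-9.39) = -115.39
Financial account = -(-115.39) = 115.39

115.39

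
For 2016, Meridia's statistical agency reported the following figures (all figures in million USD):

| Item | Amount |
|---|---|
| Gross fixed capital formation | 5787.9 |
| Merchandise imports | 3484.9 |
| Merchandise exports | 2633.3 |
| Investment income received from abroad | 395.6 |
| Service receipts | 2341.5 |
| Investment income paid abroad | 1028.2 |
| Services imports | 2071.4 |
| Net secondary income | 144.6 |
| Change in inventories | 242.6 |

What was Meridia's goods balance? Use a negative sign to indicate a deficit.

Goods balance = 2633.3 - 3484.9 = -851.6

-851.6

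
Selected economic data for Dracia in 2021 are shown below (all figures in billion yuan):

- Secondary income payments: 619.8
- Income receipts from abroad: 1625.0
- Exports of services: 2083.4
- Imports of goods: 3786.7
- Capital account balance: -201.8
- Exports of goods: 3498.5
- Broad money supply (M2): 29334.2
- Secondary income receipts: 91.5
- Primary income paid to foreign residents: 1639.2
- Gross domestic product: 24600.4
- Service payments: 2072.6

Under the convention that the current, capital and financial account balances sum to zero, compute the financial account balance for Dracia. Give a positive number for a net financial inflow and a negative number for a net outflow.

1021.7

Goods balance = 3498.5 - 3786.7 = -288.2
Services balance = 2083.4 - 2072.6 = 10.8
Trade balance (goods + services) = -288.2 + 10.8 = -277.4
Net primary income = 1625.0 - 1639.2 = -14.2
Net secondary income = 91.5 - 619.8 = -528.3
Current account = -277.4 + (-14.2) + (-528.3) = -819.9
Financial account = -(-819.9 + (-201.8)) = 1021.7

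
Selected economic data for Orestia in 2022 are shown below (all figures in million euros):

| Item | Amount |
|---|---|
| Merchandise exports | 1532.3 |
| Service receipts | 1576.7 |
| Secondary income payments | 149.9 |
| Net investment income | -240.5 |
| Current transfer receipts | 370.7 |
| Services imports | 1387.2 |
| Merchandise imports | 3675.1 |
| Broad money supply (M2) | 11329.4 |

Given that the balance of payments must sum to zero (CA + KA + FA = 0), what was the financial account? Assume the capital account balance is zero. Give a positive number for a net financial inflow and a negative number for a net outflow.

Goods balance = 1532.3 - 3675.1 = -2142.8
Services balance = 1576.7 - 1387.2 = 189.5
Trade balance (goods + services) = -2142.8 + 189.5 = -1953.3
Net primary income = -240.5
Net secondary income = 370.7 - 149.9 = 220.8
Current account = -1953.3 + (-240.5) + 220.8 = -1973.0
Financial account = -(-1973.0) = 1973.0

1973.0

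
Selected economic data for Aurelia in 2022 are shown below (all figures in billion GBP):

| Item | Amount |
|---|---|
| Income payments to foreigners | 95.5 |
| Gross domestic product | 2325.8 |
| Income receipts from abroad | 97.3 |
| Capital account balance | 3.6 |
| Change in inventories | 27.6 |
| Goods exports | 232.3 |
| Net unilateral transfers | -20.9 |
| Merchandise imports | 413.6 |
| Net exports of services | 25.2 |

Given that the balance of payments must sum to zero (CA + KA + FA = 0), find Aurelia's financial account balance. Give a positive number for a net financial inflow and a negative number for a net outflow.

171.6

Goods balance = 232.3 - 413.6 = -181.3
Services balance = 25.2
Trade balance (goods + services) = -181.3 + 25.2 = -156.1
Net primary income = 97.3 - 95.5 = 1.8
Net secondary income = -20.9
Current account = -156.1 + 1.8 + (-20.9) = -175.2
Financial account = -(-175.2 + 3.6) = 171.6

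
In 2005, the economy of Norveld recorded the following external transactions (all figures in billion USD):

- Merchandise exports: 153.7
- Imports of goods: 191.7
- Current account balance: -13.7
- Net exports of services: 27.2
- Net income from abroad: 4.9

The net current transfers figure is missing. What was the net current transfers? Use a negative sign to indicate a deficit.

Current account = goods balance + services balance + net primary income + net secondary income
Sum of the known components = -5.9
Net current transfers = CA - (known components) = -13.7 - (-5.9) = -7.8

-7.8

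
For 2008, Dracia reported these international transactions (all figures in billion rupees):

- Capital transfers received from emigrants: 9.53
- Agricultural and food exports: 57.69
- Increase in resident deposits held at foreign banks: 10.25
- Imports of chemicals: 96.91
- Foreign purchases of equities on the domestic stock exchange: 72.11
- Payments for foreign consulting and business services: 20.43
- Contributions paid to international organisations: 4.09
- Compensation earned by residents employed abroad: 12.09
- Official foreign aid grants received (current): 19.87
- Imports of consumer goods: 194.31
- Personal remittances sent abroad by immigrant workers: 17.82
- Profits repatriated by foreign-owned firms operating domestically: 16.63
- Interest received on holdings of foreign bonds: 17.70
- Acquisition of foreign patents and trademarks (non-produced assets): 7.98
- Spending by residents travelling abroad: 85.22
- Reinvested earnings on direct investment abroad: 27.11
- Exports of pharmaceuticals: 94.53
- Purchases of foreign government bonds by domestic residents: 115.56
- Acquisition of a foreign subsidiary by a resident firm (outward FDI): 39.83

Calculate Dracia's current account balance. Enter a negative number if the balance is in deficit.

Goods: -194.31 + 94.53 - 96.91 + 57.69 = -139.00
Services: -20.43 - 85.22 = -105.65
Primary income: 12.09 - 16.63 + 27.11 + 17.70 = 40.27
Secondary income: 19.87 - 4.09 - 17.82 = -2.04
Current account = (-139.00) + (-105.65) + 40.27 + (-2.04) = -206.42
(Excluded from the current account — capital account: capital transfers received from emigrants 9.53, acquisition of foreign patents and trademarks (non-produced assets) 7.98; financial account: increase in resident deposits held at foreign banks 10.25, foreign purchases of equities on the domestic stock exchange 72.11, purchases of foreign government bonds by domestic residents 115.56, acquisition of a foreign subsidiary by a resident firm (outward FDI) 39.83.)

-206.42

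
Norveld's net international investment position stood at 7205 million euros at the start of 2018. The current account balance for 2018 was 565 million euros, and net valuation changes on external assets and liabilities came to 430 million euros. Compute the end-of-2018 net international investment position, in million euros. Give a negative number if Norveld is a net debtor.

Change in NIIP = current account + net valuation change = 565 + 430 = 995
End-of-year NIIP = 7205 + 995 = 8200

8200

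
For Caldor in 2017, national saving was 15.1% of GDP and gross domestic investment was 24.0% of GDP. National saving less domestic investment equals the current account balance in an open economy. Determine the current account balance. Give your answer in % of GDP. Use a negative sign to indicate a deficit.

-8.9

S - I = CA (net lending to the rest of the world).
CA = S - I = 15.1 - 24.0 = -8.9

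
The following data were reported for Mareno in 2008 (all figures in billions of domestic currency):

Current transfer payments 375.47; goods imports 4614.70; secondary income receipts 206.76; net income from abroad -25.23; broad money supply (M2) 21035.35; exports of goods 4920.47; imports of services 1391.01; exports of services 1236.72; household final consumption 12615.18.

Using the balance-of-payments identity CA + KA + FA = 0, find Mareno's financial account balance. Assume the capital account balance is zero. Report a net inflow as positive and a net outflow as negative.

42.46

Goods balance = 4920.47 - 4614.70 = 305.77
Services balance = 1236.72 - 1391.01 = -154.29
Trade balance (goods + services) = 305.77 + (-154.29) = 151.48
Net primary income = -25.23
Net secondary income = 206.76 - 375.47 = -168.71
Current account = 151.48 + (-25.23) + (-168.71) = -42.46
Financial account = -(-42.46) = 42.46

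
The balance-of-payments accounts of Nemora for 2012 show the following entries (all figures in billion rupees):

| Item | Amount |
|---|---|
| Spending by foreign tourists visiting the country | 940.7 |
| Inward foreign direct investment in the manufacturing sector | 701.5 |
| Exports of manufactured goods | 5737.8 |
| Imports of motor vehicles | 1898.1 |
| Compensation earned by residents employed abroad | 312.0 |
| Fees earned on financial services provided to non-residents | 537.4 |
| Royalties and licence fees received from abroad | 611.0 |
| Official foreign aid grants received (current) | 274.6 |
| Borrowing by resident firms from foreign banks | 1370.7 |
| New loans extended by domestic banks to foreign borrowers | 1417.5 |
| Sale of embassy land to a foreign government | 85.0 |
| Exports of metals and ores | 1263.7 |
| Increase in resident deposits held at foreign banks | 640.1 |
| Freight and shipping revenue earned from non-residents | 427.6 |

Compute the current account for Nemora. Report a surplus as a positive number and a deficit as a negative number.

8206.7

Goods: 1263.7 + 5737.8 - 1898.1 = 5103.4
Services: 940.7 + 537.4 + 611.0 + 427.6 = 2516.7
Primary income: 312.0
Secondary income: 274.6
Current account = 5103.4 + 2516.7 + 312.0 + 274.6 = 8206.7
(Excluded from the current account — financial account: inward foreign direct investment in the manufacturing sector 701.5, borrowing by resident firms from foreign banks 1370.7, new loans extended by domestic banks to foreign borrowers 1417.5, increase in resident deposits held at foreign banks 640.1; capital account: sale of embassy land to a foreign government 85.0.)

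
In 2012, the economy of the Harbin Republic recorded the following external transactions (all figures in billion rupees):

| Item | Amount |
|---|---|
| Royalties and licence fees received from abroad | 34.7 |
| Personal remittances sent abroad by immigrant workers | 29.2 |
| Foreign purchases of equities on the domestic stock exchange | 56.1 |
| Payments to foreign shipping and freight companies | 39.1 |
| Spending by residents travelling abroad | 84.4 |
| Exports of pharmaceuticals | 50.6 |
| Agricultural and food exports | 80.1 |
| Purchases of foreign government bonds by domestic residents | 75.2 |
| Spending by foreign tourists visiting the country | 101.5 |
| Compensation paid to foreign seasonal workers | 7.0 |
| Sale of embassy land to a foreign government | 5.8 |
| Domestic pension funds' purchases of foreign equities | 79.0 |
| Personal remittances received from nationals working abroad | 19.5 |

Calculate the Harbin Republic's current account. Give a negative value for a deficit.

Goods: 50.6 + 80.1 = 130.7
Services: -84.4 + 101.5 - 39.1 + 34.7 = 12.7
Primary income: -7.0
Secondary income: -29.2 + 19.5 = -9.7
Current account = 130.7 + 12.7 + (-7.0) + (-9.7) = 126.7
(Excluded from the current account — financial account: foreign purchases of equities on the domestic stock exchange 56.1, purchases of foreign government bonds by domestic residents 75.2, domestic pension funds' purchases of foreign equities 79.0; capital account: sale of embassy land to a foreign government 5.8.)

126.7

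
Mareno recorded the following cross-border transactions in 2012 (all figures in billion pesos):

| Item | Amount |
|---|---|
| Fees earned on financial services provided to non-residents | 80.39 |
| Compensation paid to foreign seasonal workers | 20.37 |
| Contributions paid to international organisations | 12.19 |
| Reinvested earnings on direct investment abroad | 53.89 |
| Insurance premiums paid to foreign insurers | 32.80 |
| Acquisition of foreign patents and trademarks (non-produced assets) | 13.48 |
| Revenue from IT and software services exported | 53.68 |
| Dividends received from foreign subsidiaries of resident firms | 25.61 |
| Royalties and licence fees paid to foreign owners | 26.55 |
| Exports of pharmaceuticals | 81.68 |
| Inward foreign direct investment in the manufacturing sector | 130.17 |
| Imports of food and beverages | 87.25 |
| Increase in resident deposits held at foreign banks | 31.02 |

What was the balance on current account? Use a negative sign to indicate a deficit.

Goods: 81.68 - 87.25 = -5.57
Services: -32.80 + 80.39 - 26.55 + 53.68 = 74.72
Primary income: 25.61 + 53.89 - 20.37 = 59.13
Secondary income: -12.19
Current account = (-5.57) + 74.72 + 59.13 + (-12.19) = 116.09
(Excluded from the current account — capital account: acquisition of foreign patents and trademarks (non-produced assets) 13.48; financial account: inward foreign direct investment in the manufacturing sector 130.17, increase in resident deposits held at foreign banks 31.02.)

116.09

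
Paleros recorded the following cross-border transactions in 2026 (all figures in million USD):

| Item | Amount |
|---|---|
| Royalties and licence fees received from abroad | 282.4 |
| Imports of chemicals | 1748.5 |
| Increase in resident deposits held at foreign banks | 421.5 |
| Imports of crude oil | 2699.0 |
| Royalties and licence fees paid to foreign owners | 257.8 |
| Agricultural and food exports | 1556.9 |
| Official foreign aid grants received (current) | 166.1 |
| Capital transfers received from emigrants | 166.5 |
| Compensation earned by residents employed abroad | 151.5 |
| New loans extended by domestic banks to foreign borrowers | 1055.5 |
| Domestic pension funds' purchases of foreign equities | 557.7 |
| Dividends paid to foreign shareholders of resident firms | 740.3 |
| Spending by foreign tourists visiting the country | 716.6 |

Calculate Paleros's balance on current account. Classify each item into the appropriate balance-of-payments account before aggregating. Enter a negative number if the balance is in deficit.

Goods: -1748.5 - 2699.0 + 1556.9 = -2890.6
Services: -257.8 + 716.6 + 282.4 = 741.2
Primary income: 151.5 - 740.3 = -588.8
Secondary income: 166.1
Current account = (-2890.6) + 741.2 + (-588.8) + 166.1 = -2572.1
(Excluded from the current account — financial account: increase in resident deposits held at foreign banks 421.5, new loans extended by domestic banks to foreign borrowers 1055.5, domestic pension funds' purchases of foreign equities 557.7; capital account: capital transfers received from emigrants 166.5.)

-2572.1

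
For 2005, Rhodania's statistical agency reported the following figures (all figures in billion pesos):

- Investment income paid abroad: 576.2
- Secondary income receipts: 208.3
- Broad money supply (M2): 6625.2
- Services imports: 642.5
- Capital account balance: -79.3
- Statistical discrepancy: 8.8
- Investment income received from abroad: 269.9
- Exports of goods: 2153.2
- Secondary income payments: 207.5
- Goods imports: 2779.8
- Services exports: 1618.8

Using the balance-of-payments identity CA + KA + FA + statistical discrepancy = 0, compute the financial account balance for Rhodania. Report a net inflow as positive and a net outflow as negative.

26.3

Goods balance = 2153.2 - 2779.8 = -626.6
Services balance = 1618.8 - 642.5 = 976.3
Trade balance (goods + services) = -626.6 + 976.3 = 349.7
Net primary income = 269.9 - 576.2 = -306.3
Net secondary income = 208.3 - 207.5 = 0.8
Current account = 349.7 + (-306.3) + 0.8 = 44.2
Financial account = -(44.2 + (-79.3) + 8.8) = 26.3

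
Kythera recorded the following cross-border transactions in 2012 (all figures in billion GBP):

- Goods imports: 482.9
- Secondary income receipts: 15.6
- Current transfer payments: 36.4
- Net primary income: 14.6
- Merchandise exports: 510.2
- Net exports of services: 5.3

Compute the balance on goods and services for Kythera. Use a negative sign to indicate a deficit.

32.6

Goods balance = 510.2 - 482.9 = 27.3
Services balance = 5.3
Trade balance (goods + services) = 27.3 + 5.3 = 32.6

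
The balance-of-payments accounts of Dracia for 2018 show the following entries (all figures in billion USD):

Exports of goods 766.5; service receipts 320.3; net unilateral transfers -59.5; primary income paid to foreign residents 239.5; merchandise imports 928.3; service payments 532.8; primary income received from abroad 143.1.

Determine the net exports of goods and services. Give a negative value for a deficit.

-374.3

Goods balance = 766.5 - 928.3 = -161.8
Services balance = 320.3 - 532.8 = -212.5
Trade balance (goods + services) = -161.8 + (-212.5) = -374.3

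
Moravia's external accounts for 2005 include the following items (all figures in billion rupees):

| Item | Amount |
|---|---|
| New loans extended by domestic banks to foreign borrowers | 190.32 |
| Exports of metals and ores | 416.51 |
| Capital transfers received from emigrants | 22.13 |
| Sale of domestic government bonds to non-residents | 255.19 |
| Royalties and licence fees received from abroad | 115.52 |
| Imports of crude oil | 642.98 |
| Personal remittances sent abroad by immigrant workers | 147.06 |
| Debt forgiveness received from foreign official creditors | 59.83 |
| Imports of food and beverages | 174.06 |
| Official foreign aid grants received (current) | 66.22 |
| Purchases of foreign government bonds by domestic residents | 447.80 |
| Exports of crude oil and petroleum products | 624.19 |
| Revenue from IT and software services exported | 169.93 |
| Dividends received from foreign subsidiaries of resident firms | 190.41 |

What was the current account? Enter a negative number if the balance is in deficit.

618.68

Goods: -174.06 + 416.51 + 624.19 - 642.98 = 223.66
Services: 115.52 + 169.93 = 285.45
Primary income: 190.41
Secondary income: 66.22 - 147.06 = -80.84
Current account = 223.66 + 285.45 + 190.41 + (-80.84) = 618.68
(Excluded from the current account — financial account: new loans extended by domestic banks to foreign borrowers 190.32, sale of domestic government bonds to non-residents 255.19, purchases of foreign government bonds by domestic residents 447.80; capital account: capital transfers received from emigrants 22.13, debt forgiveness received from foreign official creditors 59.83.)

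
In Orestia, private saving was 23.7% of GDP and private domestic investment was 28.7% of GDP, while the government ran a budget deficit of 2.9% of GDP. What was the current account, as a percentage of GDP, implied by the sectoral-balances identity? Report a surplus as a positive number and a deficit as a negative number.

By the sectoral-balances identity, CA = (S_private - I) + (T - G).
Private balance = 23.7 - 28.7 = -5.0
Government balance (T - G) = -2.9
CA = -5.0 + (-2.9) = -7.9

-7.9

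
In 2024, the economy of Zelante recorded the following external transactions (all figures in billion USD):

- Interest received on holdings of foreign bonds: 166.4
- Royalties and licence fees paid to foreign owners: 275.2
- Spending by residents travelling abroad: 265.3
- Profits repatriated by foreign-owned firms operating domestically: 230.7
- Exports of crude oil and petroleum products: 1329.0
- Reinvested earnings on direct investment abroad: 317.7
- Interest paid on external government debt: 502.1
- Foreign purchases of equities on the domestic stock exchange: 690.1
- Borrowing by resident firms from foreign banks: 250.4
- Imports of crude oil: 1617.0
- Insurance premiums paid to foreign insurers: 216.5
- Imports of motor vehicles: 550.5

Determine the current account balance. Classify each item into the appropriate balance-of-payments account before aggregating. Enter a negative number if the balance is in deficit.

-1844.2

Goods: 1329.0 - 1617.0 - 550.5 = -838.5
Services: -275.2 - 265.3 - 216.5 = -757.0
Primary income: -230.7 + 166.4 + 317.7 - 502.1 = -248.7
Current account = (-838.5) + (-757.0) + (-248.7) = -1844.2
(Excluded from the current account — financial account: foreign purchases of equities on the domestic stock exchange 690.1, borrowing by resident firms from foreign banks 250.4.)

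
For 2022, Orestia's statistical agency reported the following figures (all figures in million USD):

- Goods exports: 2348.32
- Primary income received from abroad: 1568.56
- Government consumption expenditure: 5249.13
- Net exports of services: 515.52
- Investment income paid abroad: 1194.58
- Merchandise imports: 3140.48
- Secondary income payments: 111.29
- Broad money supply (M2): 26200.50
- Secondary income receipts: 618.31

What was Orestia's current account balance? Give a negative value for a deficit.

Goods balance = 2348.32 - 3140.48 = -792.16
Services balance = 515.52
Trade balance (goods + services) = -792.16 + 515.52 = -276.64
Net primary income = 1568.56 - 1194.58 = 373.98
Net secondary income = 618.31 - 111.29 = 507.02
Current account = -276.64 + 373.98 + 507.02 = 604.36

604.36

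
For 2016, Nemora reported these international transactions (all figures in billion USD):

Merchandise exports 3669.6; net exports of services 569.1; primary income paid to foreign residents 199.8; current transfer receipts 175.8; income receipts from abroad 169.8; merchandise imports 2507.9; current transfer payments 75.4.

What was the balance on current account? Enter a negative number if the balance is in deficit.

Goods balance = 3669.6 - 2507.9 = 1161.7
Services balance = 569.1
Trade balance (goods + services) = 1161.7 + 569.1 = 1730.8
Net primary income = 169.8 - 199.8 = -30.0
Net secondary income = 175.8 - 75.4 = 100.4
Current account = 1730.8 + (-30.0) + 100.4 = 1801.2

1801.2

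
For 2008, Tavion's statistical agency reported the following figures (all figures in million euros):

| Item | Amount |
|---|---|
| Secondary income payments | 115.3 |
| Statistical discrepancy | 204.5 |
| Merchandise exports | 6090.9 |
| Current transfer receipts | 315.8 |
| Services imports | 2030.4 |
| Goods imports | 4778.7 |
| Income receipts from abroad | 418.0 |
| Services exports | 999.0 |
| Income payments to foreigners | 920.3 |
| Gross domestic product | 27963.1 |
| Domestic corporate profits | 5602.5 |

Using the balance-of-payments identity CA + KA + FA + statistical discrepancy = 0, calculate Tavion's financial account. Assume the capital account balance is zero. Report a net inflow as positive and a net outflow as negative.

Goods balance = 6090.9 - 4778.7 = 1312.2
Services balance = 999.0 - 2030.4 = -1031.4
Trade balance (goods + services) = 1312.2 + (-1031.4) = 280.8
Net primary income = 418.0 - 920.3 = -502.3
Net secondary income = 315.8 - 115.3 = 200.5
Current account = 280.8 + (-502.3) + 200.5 = -21.0
Financial account = -(-21.0 + 204.5) = -183.5

-183.5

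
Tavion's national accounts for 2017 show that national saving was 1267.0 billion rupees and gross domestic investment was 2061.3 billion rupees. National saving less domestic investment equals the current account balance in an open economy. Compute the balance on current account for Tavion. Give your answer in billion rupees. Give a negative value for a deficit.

S - I = CA (net lending to the rest of the world).
CA = S - I = 1267.0 - 2061.3 = -794.3

-794.3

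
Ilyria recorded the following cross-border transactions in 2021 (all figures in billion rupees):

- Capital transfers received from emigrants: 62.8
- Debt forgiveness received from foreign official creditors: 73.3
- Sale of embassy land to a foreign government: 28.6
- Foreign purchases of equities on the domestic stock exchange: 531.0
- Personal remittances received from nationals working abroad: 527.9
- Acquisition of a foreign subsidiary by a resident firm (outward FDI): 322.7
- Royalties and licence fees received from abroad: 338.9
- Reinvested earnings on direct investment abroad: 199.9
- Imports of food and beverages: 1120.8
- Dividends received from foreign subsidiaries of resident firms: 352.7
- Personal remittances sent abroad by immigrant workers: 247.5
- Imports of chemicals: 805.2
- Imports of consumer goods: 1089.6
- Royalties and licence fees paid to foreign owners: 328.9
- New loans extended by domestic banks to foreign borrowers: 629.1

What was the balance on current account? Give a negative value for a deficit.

-2172.6

Goods: -1089.6 - 805.2 - 1120.8 = -3015.6
Services: 338.9 - 328.9 = 10.0
Primary income: 352.7 + 199.9 = 552.6
Secondary income: -247.5 + 527.9 = 280.4
Current account = (-3015.6) + 10.0 + 552.6 + 280.4 = -2172.6
(Excluded from the current account — capital account: capital transfers received from emigrants 62.8, debt forgiveness received from foreign official creditors 73.3, sale of embassy land to a foreign government 28.6; financial account: foreign purchases of equities on the domestic stock exchange 531.0, acquisition of a foreign subsidiary by a resident firm (outward FDI) 322.7, new loans extended by domestic banks to foreign borrowers 629.1.)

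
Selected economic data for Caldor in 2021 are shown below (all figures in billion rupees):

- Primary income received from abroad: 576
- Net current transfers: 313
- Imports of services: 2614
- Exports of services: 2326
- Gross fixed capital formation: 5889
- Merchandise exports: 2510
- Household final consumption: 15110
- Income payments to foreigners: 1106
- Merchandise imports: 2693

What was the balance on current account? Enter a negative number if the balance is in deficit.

Goods balance = 2510 - 2693 = -183
Services balance = 2326 - 2614 = -288
Trade balance (goods + services) = -183 + (-288) = -471
Net primary income = 576 - 1106 = -530
Net secondary income = 313
Current account = -471 + (-530) + 313 = -688

-688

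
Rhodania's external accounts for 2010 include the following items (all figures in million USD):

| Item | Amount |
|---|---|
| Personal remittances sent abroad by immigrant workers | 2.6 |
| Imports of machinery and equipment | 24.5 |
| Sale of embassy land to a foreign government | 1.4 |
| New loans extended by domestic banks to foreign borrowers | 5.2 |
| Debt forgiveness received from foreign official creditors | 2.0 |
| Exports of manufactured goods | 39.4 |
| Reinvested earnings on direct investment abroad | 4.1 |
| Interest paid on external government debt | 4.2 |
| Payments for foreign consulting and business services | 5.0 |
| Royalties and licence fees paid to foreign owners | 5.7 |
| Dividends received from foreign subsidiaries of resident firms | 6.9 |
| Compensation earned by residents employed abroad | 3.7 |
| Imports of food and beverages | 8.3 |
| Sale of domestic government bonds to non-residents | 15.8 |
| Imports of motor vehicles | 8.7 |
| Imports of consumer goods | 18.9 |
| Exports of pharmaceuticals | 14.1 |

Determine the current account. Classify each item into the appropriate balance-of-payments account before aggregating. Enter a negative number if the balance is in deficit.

Goods: -8.3 + 14.1 - 18.9 - 8.7 - 24.5 + 39.4 = -6.9
Services: -5.7 - 5.0 = -10.7
Primary income: 3.7 - 4.2 + 6.9 + 4.1 = 10.5
Secondary income: -2.6
Current account = (-6.9) + (-10.7) + 10.5 + (-2.6) = -9.7
(Excluded from the current account — capital account: sale of embassy land to a foreign government 1.4, debt forgiveness received from foreign official creditors 2.0; financial account: new loans extended by domestic banks to foreign borrowers 5.2, sale of domestic government bonds to non-residents 15.8.)

-9.7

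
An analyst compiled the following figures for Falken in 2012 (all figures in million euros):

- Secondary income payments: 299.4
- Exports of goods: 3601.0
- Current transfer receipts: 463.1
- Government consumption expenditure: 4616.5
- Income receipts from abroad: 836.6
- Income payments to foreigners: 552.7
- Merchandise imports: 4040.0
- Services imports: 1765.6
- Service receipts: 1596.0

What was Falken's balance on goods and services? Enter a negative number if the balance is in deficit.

-608.6

Goods balance = 3601.0 - 4040.0 = -439.0
Services balance = 1596.0 - 1765.6 = -169.6
Trade balance (goods + services) = -439.0 + (-169.6) = -608.6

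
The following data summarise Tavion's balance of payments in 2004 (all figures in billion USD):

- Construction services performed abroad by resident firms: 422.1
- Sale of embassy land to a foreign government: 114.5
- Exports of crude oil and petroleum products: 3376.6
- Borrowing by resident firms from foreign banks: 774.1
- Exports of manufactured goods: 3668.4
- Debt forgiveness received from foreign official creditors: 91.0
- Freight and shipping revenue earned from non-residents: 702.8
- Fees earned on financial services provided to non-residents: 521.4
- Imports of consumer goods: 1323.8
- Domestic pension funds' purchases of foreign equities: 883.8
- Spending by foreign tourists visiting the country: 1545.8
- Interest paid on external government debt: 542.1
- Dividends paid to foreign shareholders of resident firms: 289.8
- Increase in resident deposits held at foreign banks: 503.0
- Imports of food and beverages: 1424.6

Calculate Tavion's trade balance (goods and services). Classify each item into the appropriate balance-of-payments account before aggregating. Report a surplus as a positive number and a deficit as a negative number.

7488.7

Goods: -1424.6 + 3668.4 + 3376.6 - 1323.8 = 4296.6
Services: 702.8 + 1545.8 + 521.4 + 422.1 = 3192.1
Trade balance = 4296.6 + 3192.1 = 7488.7
(Excluded from the trade balance — capital account: sale of embassy land to a foreign government 114.5, debt forgiveness received from foreign official creditors 91.0; financial account: borrowing by resident firms from foreign banks 774.1, domestic pension funds' purchases of foreign equities 883.8, increase in resident deposits held at foreign banks 503.0; primary income: interest paid on external government debt 542.1, dividends paid to foreign shareholders of resident firms 289.8.)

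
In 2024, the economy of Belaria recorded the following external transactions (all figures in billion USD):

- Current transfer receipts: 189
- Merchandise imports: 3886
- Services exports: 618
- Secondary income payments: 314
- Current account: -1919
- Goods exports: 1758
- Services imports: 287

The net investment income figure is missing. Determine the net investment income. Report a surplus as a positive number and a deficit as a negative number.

3

Current account = goods balance + services balance + net primary income + net secondary income
Sum of the known components = -1922
Net investment income = CA - (known components) = -1919 - (-1922) = 3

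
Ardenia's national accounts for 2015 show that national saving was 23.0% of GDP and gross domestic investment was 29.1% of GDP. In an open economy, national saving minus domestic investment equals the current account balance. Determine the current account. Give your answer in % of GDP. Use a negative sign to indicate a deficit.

CA = S - I = 23.0 - 29.1 = -6.1

-6.1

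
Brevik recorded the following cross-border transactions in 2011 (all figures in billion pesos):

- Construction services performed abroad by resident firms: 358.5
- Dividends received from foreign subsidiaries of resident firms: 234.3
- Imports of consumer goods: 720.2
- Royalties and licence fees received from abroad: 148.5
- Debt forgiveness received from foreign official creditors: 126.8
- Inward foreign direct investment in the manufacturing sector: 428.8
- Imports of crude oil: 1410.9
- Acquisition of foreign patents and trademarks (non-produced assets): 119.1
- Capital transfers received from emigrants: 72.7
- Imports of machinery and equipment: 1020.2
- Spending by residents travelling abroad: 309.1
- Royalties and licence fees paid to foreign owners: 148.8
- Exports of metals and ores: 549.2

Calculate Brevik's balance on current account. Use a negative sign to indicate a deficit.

Goods: -1020.2 - 720.2 - 1410.9 + 549.2 = -2602.1
Services: 148.5 + 358.5 - 148.8 - 309.1 = 49.1
Primary income: 234.3
Current account = (-2602.1) + 49.1 + 234.3 = -2318.7
(Excluded from the current account — capital account: debt forgiveness received from foreign official creditors 126.8, acquisition of foreign patents and trademarks (non-produced assets) 119.1, capital transfers received from emigrants 72.7; financial account: inward foreign direct investment in the manufacturing sector 428.8.)

-2318.7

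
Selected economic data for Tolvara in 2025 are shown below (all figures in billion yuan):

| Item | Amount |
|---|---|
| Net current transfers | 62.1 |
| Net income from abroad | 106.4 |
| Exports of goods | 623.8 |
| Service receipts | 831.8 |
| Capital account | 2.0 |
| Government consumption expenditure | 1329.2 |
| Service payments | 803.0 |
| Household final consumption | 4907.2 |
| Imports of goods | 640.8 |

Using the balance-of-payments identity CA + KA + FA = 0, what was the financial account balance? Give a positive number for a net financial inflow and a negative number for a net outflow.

-182.3

Goods balance = 623.8 - 640.8 = -17.0
Services balance = 831.8 - 803.0 = 28.8
Trade balance (goods + services) = -17.0 + 28.8 = 11.8
Net primary income = 106.4
Net secondary income = 62.1
Current account = 11.8 + 106.4 + 62.1 = 180.3
Financial account = -(180.3 + 2.0) = -182.3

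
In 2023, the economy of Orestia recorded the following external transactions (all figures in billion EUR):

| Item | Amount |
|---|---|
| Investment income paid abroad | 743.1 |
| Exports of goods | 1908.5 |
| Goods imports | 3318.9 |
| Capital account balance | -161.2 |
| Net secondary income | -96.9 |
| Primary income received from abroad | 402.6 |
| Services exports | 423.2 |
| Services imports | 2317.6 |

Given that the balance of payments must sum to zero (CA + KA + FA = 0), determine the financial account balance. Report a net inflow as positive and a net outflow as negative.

Goods balance = 1908.5 - 3318.9 = -1410.4
Services balance = 423.2 - 2317.6 = -1894.4
Trade balance (goods + services) = -1410.4 + (-1894.4) = -3304.8
Net primary income = 402.6 - 743.1 = -340.5
Net secondary income = -96.9
Current account = -3304.8 + (-340.5) + (-96.9) = -3742.2
Financial account = -(-3742.2 + (-161.2)) = 3903.4

3903.4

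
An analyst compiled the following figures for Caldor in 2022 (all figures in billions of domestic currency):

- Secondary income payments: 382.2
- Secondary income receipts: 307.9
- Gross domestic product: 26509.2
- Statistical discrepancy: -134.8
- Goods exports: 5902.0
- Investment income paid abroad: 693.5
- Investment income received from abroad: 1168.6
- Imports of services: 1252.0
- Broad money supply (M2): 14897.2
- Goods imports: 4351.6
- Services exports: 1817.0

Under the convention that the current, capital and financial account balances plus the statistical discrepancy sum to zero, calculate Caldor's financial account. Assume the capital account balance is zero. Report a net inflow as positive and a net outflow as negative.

-2381.4

Goods balance = 5902.0 - 4351.6 = 1550.4
Services balance = 1817.0 - 1252.0 = 565.0
Trade balance (goods + services) = 1550.4 + 565.0 = 2115.4
Net primary income = 1168.6 - 693.5 = 475.1
Net secondary income = 307.9 - 382.2 = -74.3
Current account = 2115.4 + 475.1 + (-74.3) = 2516.2
Financial account = -(2516.2 + (-134.8)) = -2381.4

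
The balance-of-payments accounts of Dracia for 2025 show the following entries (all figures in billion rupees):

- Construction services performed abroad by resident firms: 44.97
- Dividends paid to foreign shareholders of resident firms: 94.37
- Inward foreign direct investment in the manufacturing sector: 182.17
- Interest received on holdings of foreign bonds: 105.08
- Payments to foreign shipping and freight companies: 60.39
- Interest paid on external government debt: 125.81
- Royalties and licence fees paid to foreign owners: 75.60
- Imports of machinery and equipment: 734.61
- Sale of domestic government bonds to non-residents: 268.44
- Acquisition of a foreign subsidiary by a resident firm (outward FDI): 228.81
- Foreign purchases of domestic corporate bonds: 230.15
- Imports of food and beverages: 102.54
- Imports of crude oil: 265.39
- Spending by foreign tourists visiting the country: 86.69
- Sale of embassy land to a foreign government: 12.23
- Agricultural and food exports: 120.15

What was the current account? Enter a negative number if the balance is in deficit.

Goods: -102.54 - 734.61 - 265.39 + 120.15 = -982.39
Services: -60.39 + 86.69 - 75.60 + 44.97 = -4.33
Primary income: -94.37 - 125.81 + 105.08 = -115.10
Current account = (-982.39) + (-4.33) + (-115.10) = -1101.82
(Excluded from the current account — financial account: inward foreign direct investment in the manufacturing sector 182.17, sale of domestic government bonds to non-residents 268.44, acquisition of a foreign subsidiary by a resident firm (outward FDI) 228.81, foreign purchases of domestic corporate bonds 230.15; capital account: sale of embassy land to a foreign government 12.23.)

-1101.82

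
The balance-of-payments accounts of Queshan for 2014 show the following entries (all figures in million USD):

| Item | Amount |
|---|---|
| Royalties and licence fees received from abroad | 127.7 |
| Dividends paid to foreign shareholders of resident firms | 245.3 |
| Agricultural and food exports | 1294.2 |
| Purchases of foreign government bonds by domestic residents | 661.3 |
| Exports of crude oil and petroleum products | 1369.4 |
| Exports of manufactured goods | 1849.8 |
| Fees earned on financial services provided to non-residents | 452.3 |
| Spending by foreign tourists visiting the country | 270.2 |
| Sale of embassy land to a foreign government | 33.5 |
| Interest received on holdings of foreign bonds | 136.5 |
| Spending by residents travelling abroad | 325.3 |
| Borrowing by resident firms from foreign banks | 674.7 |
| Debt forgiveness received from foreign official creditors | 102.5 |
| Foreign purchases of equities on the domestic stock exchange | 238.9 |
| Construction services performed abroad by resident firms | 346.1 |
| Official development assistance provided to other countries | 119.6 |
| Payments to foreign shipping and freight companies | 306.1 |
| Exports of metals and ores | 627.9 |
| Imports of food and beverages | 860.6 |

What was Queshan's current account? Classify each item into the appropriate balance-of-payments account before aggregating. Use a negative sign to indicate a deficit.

4617.2

Goods: 627.9 + 1369.4 + 1849.8 - 860.6 + 1294.2 = 4280.7
Services: 346.1 + 270.2 + 452.3 - 325.3 - 306.1 + 127.7 = 564.9
Primary income: -245.3 + 136.5 = -108.8
Secondary income: -119.6
Current account = 4280.7 + 564.9 + (-108.8) + (-119.6) = 4617.2
(Excluded from the current account — financial account: purchases of foreign government bonds by domestic residents 661.3, borrowing by resident firms from foreign banks 674.7, foreign purchases of equities on the domestic stock exchange 238.9; capital account: sale of embassy land to a foreign government 33.5, debt forgiveness received from foreign official creditors 102.5.)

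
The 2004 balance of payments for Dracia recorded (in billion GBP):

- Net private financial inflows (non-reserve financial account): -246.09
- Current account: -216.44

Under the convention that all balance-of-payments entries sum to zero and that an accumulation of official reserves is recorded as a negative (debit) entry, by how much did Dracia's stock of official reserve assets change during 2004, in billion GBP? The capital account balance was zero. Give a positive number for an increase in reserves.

-462.53

Official reserve transactions balance = -((-216.44) + (-246.09)) = 462.53
An accumulation of reserves is recorded as a debit (negative entry), so the change in the stock of reserves is the negative of that balance.
Change in official reserves = -(462.53) = -462.53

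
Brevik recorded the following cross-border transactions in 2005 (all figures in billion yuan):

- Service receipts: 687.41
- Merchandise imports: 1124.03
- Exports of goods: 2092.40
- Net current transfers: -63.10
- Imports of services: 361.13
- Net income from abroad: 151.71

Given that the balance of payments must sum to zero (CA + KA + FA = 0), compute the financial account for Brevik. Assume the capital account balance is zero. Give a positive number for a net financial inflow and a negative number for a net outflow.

-1383.26

Goods balance = 2092.40 - 1124.03 = 968.37
Services balance = 687.41 - 361.13 = 326.28
Trade balance (goods + services) = 968.37 + 326.28 = 1294.65
Net primary income = 151.71
Net secondary income = -63.10
Current account = 1294.65 + 151.71 + (-63.10) = 1383.26
Financial account = -(1383.26) = -1383.26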